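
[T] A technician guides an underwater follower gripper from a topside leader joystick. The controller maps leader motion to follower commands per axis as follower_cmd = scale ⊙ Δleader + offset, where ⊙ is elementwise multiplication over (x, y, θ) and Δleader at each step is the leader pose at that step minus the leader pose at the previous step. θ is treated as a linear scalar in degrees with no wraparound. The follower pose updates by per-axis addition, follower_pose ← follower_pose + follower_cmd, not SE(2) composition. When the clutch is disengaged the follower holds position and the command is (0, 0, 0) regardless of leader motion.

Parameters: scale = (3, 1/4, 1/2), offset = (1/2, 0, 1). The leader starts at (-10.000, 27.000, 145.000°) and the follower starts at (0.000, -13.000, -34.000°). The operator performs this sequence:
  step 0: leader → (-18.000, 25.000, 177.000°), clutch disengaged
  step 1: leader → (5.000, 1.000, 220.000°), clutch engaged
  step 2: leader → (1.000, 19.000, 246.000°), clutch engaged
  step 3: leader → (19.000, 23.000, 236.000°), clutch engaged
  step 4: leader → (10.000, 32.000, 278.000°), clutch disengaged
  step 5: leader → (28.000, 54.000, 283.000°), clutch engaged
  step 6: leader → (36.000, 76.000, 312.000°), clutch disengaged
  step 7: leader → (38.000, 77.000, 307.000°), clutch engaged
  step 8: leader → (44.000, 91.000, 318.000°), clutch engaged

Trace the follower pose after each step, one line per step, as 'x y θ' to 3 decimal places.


step 0: Δleader=(-8.000, -2.000, 32.000°), disengaged; cmd=(0,0,0) → follower holds at (0.000, -13.000, -34.000°)
step 1: Δleader=(23.000, -24.000, 43.000°), engaged; cmd=(69.500, -6.000, 22.500°) → follower=(69.500, -19.000, -11.500°)
step 2: Δleader=(-4.000, 18.000, 26.000°), engaged; cmd=(-11.500, 4.500, 14.000°) → follower=(58.000, -14.500, 2.500°)
step 3: Δleader=(18.000, 4.000, -10.000°), engaged; cmd=(54.500, 1.000, -4.000°) → follower=(112.500, -13.500, -1.500°)
step 4: Δleader=(-9.000, 9.000, 42.000°), disengaged; cmd=(0,0,0) → follower holds at (112.500, -13.500, -1.500°)
step 5: Δleader=(18.000, 22.000, 5.000°), engaged; cmd=(54.500, 5.500, 3.500°) → follower=(167.000, -8.000, 2.000°)
step 6: Δleader=(8.000, 22.000, 29.000°), disengaged; cmd=(0,0,0) → follower holds at (167.000, -8.000, 2.000°)
step 7: Δleader=(2.000, 1.000, -5.000°), engaged; cmd=(6.500, 0.250, -1.500°) → follower=(173.500, -7.750, 0.500°)
step 8: Δleader=(6.000, 14.000, 11.000°), engaged; cmd=(18.500, 3.500, 6.500°) → follower=(192.000, -4.250, 7.000°)

0.000 -13.000 -34.000
69.500 -19.000 -11.500
58.000 -14.500 2.500
112.500 -13.500 -1.500
112.500 -13.500 -1.500
167.000 -8.000 2.000
167.000 -8.000 2.000
173.500 -7.750 0.500
192.000 -4.250 7.000


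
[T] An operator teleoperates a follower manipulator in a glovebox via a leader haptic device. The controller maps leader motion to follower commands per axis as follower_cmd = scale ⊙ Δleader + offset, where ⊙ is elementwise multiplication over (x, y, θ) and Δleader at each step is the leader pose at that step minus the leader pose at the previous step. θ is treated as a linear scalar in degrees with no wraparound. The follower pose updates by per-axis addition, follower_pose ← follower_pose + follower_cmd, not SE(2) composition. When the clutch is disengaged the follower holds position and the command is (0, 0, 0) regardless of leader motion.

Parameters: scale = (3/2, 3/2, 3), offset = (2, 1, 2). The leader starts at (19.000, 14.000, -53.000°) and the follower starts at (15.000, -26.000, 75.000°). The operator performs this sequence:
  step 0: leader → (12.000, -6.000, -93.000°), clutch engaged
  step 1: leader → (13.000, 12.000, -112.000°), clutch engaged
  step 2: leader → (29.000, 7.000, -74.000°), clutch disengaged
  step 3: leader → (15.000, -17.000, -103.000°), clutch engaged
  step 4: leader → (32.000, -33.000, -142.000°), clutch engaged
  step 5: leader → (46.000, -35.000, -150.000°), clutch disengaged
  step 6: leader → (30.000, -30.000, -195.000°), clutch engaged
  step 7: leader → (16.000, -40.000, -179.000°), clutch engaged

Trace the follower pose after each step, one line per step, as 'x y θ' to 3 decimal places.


step 0: Δleader=(-7.000, -20.000, -40.000°), engaged; cmd=(-8.500, -29.000, -118.000°) → follower=(6.500, -55.000, -43.000°)
step 1: Δleader=(1.000, 18.000, -19.000°), engaged; cmd=(3.500, 28.000, -55.000°) → follower=(10.000, -27.000, -98.000°)
step 2: Δleader=(16.000, -5.000, 38.000°), disengaged; cmd=(0,0,0) → follower holds at (10.000, -27.000, -98.000°)
step 3: Δleader=(-14.000, -24.000, -29.000°), engaged; cmd=(-19.000, -35.000, -85.000°) → follower=(-9.000, -62.000, -183.000°)
step 4: Δleader=(17.000, -16.000, -39.000°), engaged; cmd=(27.500, -23.000, -115.000°) → follower=(18.500, -85.000, -298.000°)
step 5: Δleader=(14.000, -2.000, -8.000°), disengaged; cmd=(0,0,0) → follower holds at (18.500, -85.000, -298.000°)
step 6: Δleader=(-16.000, 5.000, -45.000°), engaged; cmd=(-22.000, 8.500, -133.000°) → follower=(-3.500, -76.500, -431.000°)
step 7: Δleader=(-14.000, -10.000, 16.000°), engaged; cmd=(-19.000, -14.000, 50.000°) → follower=(-22.500, -90.500, -381.000°)

6.500 -55.000 -43.000
10.000 -27.000 -98.000
10.000 -27.000 -98.000
-9.000 -62.000 -183.000
18.500 -85.000 -298.000
18.500 -85.000 -298.000
-3.500 -76.500 -431.000
-22.500 -90.500 -381.000


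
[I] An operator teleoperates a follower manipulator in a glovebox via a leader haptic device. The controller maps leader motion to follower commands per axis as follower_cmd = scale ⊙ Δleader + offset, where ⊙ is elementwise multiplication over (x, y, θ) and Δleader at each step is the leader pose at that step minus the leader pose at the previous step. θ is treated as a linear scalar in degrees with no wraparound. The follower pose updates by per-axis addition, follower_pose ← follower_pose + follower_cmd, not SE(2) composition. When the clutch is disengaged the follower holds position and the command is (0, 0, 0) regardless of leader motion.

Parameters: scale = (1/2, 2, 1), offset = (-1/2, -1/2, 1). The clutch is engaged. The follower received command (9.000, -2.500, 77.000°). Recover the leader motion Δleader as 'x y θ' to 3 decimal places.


19.000 -1.000 76.000

axis x: (9.000 − -1/2) / (1/2) = 19.000
axis y: (-2.500 − -1/2) / (2) = -1.000
axis θ: (77.000 − 1) / (1) = 76.000


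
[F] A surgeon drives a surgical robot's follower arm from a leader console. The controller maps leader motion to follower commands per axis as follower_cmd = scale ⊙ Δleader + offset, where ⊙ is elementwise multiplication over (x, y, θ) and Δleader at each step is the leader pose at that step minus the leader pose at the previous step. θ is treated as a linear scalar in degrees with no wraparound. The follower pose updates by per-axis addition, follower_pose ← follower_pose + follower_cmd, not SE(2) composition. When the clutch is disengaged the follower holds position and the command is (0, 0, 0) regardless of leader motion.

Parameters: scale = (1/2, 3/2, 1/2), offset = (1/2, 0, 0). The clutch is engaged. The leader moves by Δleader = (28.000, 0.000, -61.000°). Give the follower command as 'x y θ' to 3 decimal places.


axis x: 1/2·28.000 + 1/2 = 14.500
axis y: 3/2·0.000 + 0 = 0.000
axis θ: 1/2·-61.000 + 0 = -30.500

14.500 0.000 -30.500


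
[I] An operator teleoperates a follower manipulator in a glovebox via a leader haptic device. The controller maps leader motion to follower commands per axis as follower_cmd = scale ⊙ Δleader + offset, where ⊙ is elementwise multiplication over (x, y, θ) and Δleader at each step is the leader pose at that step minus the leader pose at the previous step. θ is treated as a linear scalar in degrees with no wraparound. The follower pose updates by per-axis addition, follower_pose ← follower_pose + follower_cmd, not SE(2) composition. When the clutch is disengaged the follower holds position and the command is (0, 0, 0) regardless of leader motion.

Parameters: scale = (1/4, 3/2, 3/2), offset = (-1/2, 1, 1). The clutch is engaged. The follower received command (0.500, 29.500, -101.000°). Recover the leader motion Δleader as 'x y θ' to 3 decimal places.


axis x: (0.500 − -1/2) / (1/4) = 4.000
axis y: (29.500 − 1) / (3/2) = 19.000
axis θ: (-101.000 − 1) / (3/2) = -68.000

4.000 19.000 -68.000


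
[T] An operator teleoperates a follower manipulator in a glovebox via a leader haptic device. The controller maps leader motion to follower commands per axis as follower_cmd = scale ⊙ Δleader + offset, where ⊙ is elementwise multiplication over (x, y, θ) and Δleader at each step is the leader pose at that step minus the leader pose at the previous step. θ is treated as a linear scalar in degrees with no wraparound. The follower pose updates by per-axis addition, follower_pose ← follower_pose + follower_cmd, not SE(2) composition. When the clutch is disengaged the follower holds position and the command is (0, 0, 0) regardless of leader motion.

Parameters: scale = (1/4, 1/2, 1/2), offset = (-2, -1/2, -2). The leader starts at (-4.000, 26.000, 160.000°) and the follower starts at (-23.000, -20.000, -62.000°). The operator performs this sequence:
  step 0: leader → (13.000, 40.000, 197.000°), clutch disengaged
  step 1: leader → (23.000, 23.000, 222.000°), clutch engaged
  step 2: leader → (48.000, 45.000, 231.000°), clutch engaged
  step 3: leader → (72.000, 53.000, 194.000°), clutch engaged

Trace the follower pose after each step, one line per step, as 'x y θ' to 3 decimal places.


-23.000 -20.000 -62.000
-22.500 -29.000 -51.500
-18.250 -18.500 -49.000
-14.250 -15.000 -69.500

step 0: Δleader=(17.000, 14.000, 37.000°), disengaged; cmd=(0,0,0) → follower holds at (-23.000, -20.000, -62.000°)
step 1: Δleader=(10.000, -17.000, 25.000°), engaged; cmd=(0.500, -9.000, 10.500°) → follower=(-22.500, -29.000, -51.500°)
step 2: Δleader=(25.000, 22.000, 9.000°), engaged; cmd=(4.250, 10.500, 2.500°) → follower=(-18.250, -18.500, -49.000°)
step 3: Δleader=(24.000, 8.000, -37.000°), engaged; cmd=(4.000, 3.500, -20.500°) → follower=(-14.250, -15.000, -69.500°)


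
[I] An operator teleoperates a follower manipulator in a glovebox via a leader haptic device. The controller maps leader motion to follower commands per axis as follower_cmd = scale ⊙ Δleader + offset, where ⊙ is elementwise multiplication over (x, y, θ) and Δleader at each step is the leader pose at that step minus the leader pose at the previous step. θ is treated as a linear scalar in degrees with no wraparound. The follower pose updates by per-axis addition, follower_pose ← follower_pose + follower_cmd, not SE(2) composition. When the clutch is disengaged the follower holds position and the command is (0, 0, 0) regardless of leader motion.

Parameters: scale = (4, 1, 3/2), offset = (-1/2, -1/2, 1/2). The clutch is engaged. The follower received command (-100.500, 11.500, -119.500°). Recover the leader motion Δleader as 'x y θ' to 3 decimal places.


-25.000 12.000 -80.000

axis x: (-100.500 − -1/2) / (4) = -25.000
axis y: (11.500 − -1/2) / (1) = 12.000
axis θ: (-119.500 − 1/2) / (3/2) = -80.000


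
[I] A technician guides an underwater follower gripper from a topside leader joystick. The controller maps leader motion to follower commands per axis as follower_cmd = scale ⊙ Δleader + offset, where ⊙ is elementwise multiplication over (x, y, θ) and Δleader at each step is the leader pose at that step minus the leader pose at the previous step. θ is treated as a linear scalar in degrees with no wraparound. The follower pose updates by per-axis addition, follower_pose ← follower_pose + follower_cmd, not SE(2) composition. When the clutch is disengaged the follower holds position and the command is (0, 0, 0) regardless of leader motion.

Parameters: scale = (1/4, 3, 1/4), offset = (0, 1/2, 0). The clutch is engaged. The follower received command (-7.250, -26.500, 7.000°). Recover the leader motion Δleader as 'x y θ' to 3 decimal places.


-29.000 -9.000 28.000

axis x: (-7.250 − 0) / (1/4) = -29.000
axis y: (-26.500 − 1/2) / (3) = -9.000
axis θ: (7.000 − 0) / (1/4) = 28.000


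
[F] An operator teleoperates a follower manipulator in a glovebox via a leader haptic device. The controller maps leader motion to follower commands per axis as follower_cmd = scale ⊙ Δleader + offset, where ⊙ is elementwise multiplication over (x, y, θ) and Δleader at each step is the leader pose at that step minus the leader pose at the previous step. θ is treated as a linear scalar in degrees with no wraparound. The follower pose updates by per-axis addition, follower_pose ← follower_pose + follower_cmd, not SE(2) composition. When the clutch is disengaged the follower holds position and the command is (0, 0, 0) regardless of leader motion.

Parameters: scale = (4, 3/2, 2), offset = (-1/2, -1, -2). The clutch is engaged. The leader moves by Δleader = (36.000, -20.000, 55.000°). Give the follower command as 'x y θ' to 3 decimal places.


axis x: 4·36.000 + -1/2 = 143.500
axis y: 3/2·-20.000 + -1 = -31.000
axis θ: 2·55.000 + -2 = 108.000

143.500 -31.000 108.000


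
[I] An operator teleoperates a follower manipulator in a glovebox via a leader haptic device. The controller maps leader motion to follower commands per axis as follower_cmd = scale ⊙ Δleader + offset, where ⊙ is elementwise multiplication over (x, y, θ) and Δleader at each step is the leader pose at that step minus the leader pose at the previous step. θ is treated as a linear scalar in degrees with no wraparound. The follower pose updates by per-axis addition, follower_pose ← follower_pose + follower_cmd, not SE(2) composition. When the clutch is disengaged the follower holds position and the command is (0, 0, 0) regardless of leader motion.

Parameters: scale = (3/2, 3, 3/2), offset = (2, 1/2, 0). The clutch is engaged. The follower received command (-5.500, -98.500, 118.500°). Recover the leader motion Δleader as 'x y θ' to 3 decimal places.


axis x: (-5.500 − 2) / (3/2) = -5.000
axis y: (-98.500 − 1/2) / (3) = -33.000
axis θ: (118.500 − 0) / (3/2) = 79.000

-5.000 -33.000 79.000


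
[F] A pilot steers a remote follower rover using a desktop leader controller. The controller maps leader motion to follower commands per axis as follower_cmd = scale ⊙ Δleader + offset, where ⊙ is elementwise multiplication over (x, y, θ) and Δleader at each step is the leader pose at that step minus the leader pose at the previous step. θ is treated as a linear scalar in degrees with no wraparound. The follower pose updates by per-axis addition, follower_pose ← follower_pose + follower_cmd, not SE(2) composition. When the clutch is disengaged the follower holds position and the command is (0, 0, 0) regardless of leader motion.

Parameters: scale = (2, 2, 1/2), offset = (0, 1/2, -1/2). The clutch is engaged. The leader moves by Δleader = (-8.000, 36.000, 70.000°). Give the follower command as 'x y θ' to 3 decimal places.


axis x: 2·-8.000 + 0 = -16.000
axis y: 2·36.000 + 1/2 = 72.500
axis θ: 1/2·70.000 + -1/2 = 34.500

-16.000 72.500 34.500


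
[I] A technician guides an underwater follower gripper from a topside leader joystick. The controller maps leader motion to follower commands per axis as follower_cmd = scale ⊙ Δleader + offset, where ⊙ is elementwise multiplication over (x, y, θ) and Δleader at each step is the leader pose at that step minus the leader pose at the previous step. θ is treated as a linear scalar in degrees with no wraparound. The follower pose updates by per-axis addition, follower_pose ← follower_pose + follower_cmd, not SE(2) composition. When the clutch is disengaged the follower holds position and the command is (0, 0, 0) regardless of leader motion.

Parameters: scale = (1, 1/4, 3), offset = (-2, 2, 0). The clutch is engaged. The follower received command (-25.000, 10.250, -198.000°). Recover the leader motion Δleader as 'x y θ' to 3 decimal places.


axis x: (-25.000 − -2) / (1) = -23.000
axis y: (10.250 − 2) / (1/4) = 33.000
axis θ: (-198.000 − 0) / (3) = -66.000

-23.000 33.000 -66.000


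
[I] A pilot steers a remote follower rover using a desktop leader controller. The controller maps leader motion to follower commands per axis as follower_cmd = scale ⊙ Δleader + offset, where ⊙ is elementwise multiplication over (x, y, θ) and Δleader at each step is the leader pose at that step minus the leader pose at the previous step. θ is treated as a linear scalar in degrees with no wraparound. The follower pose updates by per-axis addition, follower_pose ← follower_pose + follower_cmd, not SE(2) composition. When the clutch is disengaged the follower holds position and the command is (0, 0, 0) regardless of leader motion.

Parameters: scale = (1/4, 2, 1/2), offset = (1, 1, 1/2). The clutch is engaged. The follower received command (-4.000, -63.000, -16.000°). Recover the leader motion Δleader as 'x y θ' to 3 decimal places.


-20.000 -32.000 -33.000

axis x: (-4.000 − 1) / (1/4) = -20.000
axis y: (-63.000 − 1) / (2) = -32.000
axis θ: (-16.000 − 1/2) / (1/2) = -33.000


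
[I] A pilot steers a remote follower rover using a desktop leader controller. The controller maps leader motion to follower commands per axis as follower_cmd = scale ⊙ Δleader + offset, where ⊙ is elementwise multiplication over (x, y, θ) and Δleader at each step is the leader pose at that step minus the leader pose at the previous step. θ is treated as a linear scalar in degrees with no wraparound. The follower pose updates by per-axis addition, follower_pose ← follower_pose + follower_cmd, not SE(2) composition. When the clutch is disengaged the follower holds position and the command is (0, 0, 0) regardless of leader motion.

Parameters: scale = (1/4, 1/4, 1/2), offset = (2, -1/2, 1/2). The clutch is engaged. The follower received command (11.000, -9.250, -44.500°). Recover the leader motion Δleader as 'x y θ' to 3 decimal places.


axis x: (11.000 − 2) / (1/4) = 36.000
axis y: (-9.250 − -1/2) / (1/4) = -35.000
axis θ: (-44.500 − 1/2) / (1/2) = -90.000

36.000 -35.000 -90.000


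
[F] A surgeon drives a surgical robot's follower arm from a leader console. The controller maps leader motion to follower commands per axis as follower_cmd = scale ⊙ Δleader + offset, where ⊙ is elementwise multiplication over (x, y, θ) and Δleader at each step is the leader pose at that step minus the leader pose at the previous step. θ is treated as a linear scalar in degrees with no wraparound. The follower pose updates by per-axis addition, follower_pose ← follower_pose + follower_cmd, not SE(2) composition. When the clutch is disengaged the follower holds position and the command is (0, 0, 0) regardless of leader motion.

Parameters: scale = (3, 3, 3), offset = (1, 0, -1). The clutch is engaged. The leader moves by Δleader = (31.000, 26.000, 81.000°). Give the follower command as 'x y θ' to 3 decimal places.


axis x: 3·31.000 + 1 = 94.000
axis y: 3·26.000 + 0 = 78.000
axis θ: 3·81.000 + -1 = 242.000

94.000 78.000 242.000


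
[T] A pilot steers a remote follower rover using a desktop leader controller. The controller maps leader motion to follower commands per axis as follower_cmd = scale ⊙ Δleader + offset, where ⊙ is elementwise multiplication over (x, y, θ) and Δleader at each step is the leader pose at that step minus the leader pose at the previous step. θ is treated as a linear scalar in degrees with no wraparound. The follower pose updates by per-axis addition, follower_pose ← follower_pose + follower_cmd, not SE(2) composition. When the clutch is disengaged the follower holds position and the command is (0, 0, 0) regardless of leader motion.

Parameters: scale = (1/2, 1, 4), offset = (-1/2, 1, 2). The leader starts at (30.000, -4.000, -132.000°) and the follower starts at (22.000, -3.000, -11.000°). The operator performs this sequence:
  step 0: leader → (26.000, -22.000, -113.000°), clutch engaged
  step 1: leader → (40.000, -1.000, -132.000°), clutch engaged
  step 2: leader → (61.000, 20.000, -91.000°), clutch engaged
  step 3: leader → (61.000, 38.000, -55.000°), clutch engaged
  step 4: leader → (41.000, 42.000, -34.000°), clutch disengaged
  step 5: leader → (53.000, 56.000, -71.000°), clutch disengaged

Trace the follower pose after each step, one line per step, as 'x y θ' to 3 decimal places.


19.500 -20.000 67.000
26.000 2.000 -7.000
36.000 24.000 159.000
35.500 43.000 305.000
35.500 43.000 305.000
35.500 43.000 305.000

step 0: Δleader=(-4.000, -18.000, 19.000°), engaged; cmd=(-2.500, -17.000, 78.000°) → follower=(19.500, -20.000, 67.000°)
step 1: Δleader=(14.000, 21.000, -19.000°), engaged; cmd=(6.500, 22.000, -74.000°) → follower=(26.000, 2.000, -7.000°)
step 2: Δleader=(21.000, 21.000, 41.000°), engaged; cmd=(10.000, 22.000, 166.000°) → follower=(36.000, 24.000, 159.000°)
step 3: Δleader=(0.000, 18.000, 36.000°), engaged; cmd=(-0.500, 19.000, 146.000°) → follower=(35.500, 43.000, 305.000°)
step 4: Δleader=(-20.000, 4.000, 21.000°), disengaged; cmd=(0,0,0) → follower holds at (35.500, 43.000, 305.000°)
step 5: Δleader=(12.000, 14.000, -37.000°), disengaged; cmd=(0,0,0) → follower holds at (35.500, 43.000, 305.000°)


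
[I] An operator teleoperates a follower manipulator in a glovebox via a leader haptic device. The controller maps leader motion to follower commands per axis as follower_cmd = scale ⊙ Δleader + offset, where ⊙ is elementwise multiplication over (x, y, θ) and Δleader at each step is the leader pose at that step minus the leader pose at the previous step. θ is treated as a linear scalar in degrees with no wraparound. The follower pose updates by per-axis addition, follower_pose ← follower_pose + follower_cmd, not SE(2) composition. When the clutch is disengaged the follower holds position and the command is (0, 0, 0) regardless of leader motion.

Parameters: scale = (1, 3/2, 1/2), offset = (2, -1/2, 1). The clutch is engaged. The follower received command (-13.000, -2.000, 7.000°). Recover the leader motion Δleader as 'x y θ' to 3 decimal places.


-15.000 -1.000 12.000

axis x: (-13.000 − 2) / (1) = -15.000
axis y: (-2.000 − -1/2) / (3/2) = -1.000
axis θ: (7.000 − 1) / (1/2) = 12.000


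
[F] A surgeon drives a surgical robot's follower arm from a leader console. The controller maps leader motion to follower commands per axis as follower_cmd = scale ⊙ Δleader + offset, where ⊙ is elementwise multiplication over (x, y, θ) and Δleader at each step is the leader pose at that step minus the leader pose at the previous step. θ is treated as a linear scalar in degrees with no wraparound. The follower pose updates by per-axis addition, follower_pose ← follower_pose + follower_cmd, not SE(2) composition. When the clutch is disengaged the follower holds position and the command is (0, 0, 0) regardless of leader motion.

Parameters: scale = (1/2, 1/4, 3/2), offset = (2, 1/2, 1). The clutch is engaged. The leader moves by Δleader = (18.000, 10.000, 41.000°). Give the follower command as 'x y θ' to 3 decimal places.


axis x: 1/2·18.000 + 2 = 11.000
axis y: 1/4·10.000 + 1/2 = 3.000
axis θ: 3/2·41.000 + 1 = 62.500

11.000 3.000 62.500


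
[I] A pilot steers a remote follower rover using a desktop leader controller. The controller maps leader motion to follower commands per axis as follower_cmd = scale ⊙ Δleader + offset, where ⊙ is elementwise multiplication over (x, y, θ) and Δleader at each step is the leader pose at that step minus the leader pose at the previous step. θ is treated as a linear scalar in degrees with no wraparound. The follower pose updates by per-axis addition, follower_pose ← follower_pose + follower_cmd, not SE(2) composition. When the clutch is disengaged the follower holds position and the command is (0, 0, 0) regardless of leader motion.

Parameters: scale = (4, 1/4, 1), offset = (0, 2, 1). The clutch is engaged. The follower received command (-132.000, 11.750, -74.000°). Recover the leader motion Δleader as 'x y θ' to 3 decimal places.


axis x: (-132.000 − 0) / (4) = -33.000
axis y: (11.750 − 2) / (1/4) = 39.000
axis θ: (-74.000 − 1) / (1) = -75.000

-33.000 39.000 -75.000


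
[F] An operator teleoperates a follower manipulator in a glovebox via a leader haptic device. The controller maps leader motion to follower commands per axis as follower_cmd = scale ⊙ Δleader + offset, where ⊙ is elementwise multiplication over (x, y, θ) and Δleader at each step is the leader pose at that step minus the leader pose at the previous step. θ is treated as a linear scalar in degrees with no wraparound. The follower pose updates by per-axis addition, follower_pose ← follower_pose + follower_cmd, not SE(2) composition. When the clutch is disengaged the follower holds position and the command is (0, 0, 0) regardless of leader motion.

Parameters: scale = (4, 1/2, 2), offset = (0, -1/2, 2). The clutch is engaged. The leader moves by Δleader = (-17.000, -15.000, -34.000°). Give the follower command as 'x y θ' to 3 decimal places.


-68.000 -8.000 -66.000

axis x: 4·-17.000 + 0 = -68.000
axis y: 1/2·-15.000 + -1/2 = -8.000
axis θ: 2·-34.000 + 2 = -66.000


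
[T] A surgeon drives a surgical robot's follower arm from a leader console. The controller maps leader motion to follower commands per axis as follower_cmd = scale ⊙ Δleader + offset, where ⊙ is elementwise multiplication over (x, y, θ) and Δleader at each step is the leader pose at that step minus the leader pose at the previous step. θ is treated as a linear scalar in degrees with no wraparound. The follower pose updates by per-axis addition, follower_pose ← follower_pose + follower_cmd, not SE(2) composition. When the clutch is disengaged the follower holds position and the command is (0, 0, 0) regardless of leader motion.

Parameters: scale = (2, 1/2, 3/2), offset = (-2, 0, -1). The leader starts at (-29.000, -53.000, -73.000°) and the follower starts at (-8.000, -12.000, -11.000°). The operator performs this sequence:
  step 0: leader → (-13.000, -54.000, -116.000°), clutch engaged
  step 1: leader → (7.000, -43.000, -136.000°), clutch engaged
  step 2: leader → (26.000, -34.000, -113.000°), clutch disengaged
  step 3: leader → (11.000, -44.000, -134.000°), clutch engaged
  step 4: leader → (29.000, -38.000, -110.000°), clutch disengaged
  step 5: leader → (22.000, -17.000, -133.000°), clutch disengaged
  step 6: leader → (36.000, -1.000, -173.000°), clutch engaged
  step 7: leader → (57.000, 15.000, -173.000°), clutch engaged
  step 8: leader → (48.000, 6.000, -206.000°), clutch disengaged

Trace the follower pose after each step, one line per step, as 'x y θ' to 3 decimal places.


22.000 -12.500 -76.500
60.000 -7.000 -107.500
60.000 -7.000 -107.500
28.000 -12.000 -140.000
28.000 -12.000 -140.000
28.000 -12.000 -140.000
54.000 -4.000 -201.000
94.000 4.000 -202.000
94.000 4.000 -202.000

step 0: Δleader=(16.000, -1.000, -43.000°), engaged; cmd=(30.000, -0.500, -65.500°) → follower=(22.000, -12.500, -76.500°)
step 1: Δleader=(20.000, 11.000, -20.000°), engaged; cmd=(38.000, 5.500, -31.000°) → follower=(60.000, -7.000, -107.500°)
step 2: Δleader=(19.000, 9.000, 23.000°), disengaged; cmd=(0,0,0) → follower holds at (60.000, -7.000, -107.500°)
step 3: Δleader=(-15.000, -10.000, -21.000°), engaged; cmd=(-32.000, -5.000, -32.500°) → follower=(28.000, -12.000, -140.000°)
step 4: Δleader=(18.000, 6.000, 24.000°), disengaged; cmd=(0,0,0) → follower holds at (28.000, -12.000, -140.000°)
step 5: Δleader=(-7.000, 21.000, -23.000°), disengaged; cmd=(0,0,0) → follower holds at (28.000, -12.000, -140.000°)
step 6: Δleader=(14.000, 16.000, -40.000°), engaged; cmd=(26.000, 8.000, -61.000°) → follower=(54.000, -4.000, -201.000°)
step 7: Δleader=(21.000, 16.000, 0.000°), engaged; cmd=(40.000, 8.000, -1.000°) → follower=(94.000, 4.000, -202.000°)
step 8: Δleader=(-9.000, -9.000, -33.000°), disengaged; cmd=(0,0,0) → follower holds at (94.000, 4.000, -202.000°)


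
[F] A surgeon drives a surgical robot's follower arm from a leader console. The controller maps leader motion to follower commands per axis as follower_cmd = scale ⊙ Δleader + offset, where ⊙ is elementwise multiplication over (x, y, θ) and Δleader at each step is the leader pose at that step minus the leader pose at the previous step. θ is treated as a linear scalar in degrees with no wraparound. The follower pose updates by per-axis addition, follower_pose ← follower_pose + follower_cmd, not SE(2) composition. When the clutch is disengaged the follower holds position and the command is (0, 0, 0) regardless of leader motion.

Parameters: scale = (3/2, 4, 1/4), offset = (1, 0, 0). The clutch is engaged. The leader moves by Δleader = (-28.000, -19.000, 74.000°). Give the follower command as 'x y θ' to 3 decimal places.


-41.000 -76.000 18.500

axis x: 3/2·-28.000 + 1 = -41.000
axis y: 4·-19.000 + 0 = -76.000
axis θ: 1/4·74.000 + 0 = 18.500


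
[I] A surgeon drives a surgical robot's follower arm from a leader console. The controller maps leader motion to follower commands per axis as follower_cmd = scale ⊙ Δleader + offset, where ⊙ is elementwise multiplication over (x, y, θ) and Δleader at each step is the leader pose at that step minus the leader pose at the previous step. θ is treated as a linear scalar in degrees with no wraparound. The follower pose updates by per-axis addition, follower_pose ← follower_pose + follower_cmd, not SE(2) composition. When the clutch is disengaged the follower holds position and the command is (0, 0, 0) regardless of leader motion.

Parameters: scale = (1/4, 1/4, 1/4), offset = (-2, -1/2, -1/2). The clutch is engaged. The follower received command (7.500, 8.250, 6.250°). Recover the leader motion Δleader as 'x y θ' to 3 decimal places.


38.000 35.000 27.000

axis x: (7.500 − -2) / (1/4) = 38.000
axis y: (8.250 − -1/2) / (1/4) = 35.000
axis θ: (6.250 − -1/2) / (1/4) = 27.000


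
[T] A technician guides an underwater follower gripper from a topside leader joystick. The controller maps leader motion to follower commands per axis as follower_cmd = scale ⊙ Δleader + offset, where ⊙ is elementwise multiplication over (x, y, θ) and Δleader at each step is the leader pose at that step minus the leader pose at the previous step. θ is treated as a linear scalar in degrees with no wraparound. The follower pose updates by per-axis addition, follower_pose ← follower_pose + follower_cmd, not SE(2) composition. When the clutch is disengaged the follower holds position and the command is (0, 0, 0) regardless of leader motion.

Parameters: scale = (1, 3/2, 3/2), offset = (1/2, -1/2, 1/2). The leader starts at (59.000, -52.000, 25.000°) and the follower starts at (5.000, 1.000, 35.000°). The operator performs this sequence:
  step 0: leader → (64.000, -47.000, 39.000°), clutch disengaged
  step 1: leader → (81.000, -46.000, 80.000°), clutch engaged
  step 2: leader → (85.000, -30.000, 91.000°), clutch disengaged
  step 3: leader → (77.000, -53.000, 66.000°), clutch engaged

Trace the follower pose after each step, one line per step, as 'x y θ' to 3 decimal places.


5.000 1.000 35.000
22.500 2.000 97.000
22.500 2.000 97.000
15.000 -33.000 60.000

step 0: Δleader=(5.000, 5.000, 14.000°), disengaged; cmd=(0,0,0) → follower holds at (5.000, 1.000, 35.000°)
step 1: Δleader=(17.000, 1.000, 41.000°), engaged; cmd=(17.500, 1.000, 62.000°) → follower=(22.500, 2.000, 97.000°)
step 2: Δleader=(4.000, 16.000, 11.000°), disengaged; cmd=(0,0,0) → follower holds at (22.500, 2.000, 97.000°)
step 3: Δleader=(-8.000, -23.000, -25.000°), engaged; cmd=(-7.500, -35.000, -37.000°) → follower=(15.000, -33.000, 60.000°)


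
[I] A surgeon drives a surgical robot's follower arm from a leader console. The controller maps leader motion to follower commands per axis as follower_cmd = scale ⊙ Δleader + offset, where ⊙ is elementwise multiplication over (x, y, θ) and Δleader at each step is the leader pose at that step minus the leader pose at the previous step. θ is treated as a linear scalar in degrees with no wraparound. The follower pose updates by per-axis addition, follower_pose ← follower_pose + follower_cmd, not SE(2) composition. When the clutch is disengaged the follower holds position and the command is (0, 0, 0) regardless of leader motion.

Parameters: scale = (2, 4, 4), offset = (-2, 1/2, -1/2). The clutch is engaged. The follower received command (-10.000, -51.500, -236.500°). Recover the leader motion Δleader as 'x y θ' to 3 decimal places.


-4.000 -13.000 -59.000

axis x: (-10.000 − -2) / (2) = -4.000
axis y: (-51.500 − 1/2) / (4) = -13.000
axis θ: (-236.500 − -1/2) / (4) = -59.000


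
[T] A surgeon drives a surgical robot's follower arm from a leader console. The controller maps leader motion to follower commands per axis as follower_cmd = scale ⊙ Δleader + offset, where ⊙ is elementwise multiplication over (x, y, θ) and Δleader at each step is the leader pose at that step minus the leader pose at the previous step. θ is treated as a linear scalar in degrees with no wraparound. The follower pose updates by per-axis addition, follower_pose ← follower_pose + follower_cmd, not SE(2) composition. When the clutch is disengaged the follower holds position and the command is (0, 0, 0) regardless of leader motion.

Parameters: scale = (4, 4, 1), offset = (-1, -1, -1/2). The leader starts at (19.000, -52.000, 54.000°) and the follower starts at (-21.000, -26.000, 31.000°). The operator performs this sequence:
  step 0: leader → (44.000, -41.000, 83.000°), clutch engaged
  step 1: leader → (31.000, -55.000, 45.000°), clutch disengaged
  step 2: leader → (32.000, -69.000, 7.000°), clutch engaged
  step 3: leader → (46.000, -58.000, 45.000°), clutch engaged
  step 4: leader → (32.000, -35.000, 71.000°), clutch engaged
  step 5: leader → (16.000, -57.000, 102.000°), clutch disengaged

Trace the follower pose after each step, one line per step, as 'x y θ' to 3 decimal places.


78.000 17.000 59.500
78.000 17.000 59.500
81.000 -40.000 21.000
136.000 3.000 58.500
79.000 94.000 84.000
79.000 94.000 84.000

step 0: Δleader=(25.000, 11.000, 29.000°), engaged; cmd=(99.000, 43.000, 28.500°) → follower=(78.000, 17.000, 59.500°)
step 1: Δleader=(-13.000, -14.000, -38.000°), disengaged; cmd=(0,0,0) → follower holds at (78.000, 17.000, 59.500°)
step 2: Δleader=(1.000, -14.000, -38.000°), engaged; cmd=(3.000, -57.000, -38.500°) → follower=(81.000, -40.000, 21.000°)
step 3: Δleader=(14.000, 11.000, 38.000°), engaged; cmd=(55.000, 43.000, 37.500°) → follower=(136.000, 3.000, 58.500°)
step 4: Δleader=(-14.000, 23.000, 26.000°), engaged; cmd=(-57.000, 91.000, 25.500°) → follower=(79.000, 94.000, 84.000°)
step 5: Δleader=(-16.000, -22.000, 31.000°), disengaged; cmd=(0,0,0) → follower holds at (79.000, 94.000, 84.000°)


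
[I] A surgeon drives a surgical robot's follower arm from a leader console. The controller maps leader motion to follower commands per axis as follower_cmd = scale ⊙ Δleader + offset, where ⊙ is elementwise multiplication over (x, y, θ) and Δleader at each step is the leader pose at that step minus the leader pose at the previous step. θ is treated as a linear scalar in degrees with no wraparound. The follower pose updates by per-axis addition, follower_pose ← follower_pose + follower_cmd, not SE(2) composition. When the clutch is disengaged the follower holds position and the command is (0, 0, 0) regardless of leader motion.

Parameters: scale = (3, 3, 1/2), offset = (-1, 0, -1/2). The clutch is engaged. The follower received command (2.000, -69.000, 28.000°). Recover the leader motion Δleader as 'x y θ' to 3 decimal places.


1.000 -23.000 57.000

axis x: (2.000 − -1) / (3) = 1.000
axis y: (-69.000 − 0) / (3) = -23.000
axis θ: (28.000 − -1/2) / (1/2) = 57.000


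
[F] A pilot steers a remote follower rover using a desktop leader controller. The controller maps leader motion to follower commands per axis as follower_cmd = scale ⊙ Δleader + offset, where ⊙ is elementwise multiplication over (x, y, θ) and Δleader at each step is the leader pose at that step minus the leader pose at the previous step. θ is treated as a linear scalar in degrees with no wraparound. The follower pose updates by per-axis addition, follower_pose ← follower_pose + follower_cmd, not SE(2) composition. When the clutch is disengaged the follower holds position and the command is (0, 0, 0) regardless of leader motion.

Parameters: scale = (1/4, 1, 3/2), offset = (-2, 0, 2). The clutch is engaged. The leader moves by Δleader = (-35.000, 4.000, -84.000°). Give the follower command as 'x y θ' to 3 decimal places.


-10.750 4.000 -124.000

axis x: 1/4·-35.000 + -2 = -10.750
axis y: 1·4.000 + 0 = 4.000
axis θ: 3/2·-84.000 + 2 = -124.000


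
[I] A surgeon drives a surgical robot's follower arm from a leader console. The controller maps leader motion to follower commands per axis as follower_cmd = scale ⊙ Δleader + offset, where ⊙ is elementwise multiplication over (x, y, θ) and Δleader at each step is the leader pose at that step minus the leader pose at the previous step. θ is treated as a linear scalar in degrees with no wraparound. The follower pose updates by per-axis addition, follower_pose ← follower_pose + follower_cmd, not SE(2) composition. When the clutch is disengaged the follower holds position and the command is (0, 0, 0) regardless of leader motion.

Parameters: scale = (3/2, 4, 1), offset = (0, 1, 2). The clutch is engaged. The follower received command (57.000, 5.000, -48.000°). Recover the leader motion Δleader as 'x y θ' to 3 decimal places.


38.000 1.000 -50.000

axis x: (57.000 − 0) / (3/2) = 38.000
axis y: (5.000 − 1) / (4) = 1.000
axis θ: (-48.000 − 2) / (1) = -50.000


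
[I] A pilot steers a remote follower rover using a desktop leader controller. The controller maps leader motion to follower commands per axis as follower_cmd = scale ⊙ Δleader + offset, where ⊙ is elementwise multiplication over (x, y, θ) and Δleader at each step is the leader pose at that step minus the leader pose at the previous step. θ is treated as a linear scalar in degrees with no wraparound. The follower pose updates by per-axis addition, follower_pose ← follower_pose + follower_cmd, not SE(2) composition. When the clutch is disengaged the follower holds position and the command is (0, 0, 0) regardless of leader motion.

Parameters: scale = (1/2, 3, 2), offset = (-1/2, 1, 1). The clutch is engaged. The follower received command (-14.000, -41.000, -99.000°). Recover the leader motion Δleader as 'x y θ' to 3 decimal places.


-27.000 -14.000 -50.000

axis x: (-14.000 − -1/2) / (1/2) = -27.000
axis y: (-41.000 − 1) / (3) = -14.000
axis θ: (-99.000 − 1) / (2) = -50.000


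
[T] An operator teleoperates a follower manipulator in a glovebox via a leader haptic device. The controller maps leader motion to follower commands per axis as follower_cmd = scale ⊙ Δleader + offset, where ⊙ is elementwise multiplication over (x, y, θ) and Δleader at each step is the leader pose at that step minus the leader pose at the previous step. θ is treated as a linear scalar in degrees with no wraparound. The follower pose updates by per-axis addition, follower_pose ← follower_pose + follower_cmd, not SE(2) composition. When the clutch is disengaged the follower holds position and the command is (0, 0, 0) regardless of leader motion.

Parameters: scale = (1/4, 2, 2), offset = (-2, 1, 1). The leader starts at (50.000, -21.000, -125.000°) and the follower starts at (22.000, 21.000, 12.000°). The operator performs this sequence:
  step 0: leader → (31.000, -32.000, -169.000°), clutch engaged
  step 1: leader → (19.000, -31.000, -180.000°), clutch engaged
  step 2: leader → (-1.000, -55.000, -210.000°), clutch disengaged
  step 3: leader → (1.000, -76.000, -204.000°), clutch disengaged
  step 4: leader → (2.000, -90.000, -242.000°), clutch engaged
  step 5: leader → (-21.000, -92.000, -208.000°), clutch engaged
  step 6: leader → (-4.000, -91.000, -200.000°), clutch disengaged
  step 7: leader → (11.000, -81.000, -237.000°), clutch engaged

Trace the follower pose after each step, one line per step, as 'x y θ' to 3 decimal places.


step 0: Δleader=(-19.000, -11.000, -44.000°), engaged; cmd=(-6.750, -21.000, -87.000°) → follower=(15.250, 0.000, -75.000°)
step 1: Δleader=(-12.000, 1.000, -11.000°), engaged; cmd=(-5.000, 3.000, -21.000°) → follower=(10.250, 3.000, -96.000°)
step 2: Δleader=(-20.000, -24.000, -30.000°), disengaged; cmd=(0,0,0) → follower holds at (10.250, 3.000, -96.000°)
step 3: Δleader=(2.000, -21.000, 6.000°), disengaged; cmd=(0,0,0) → follower holds at (10.250, 3.000, -96.000°)
step 4: Δleader=(1.000, -14.000, -38.000°), engaged; cmd=(-1.750, -27.000, -75.000°) → follower=(8.500, -24.000, -171.000°)
step 5: Δleader=(-23.000, -2.000, 34.000°), engaged; cmd=(-7.750, -3.000, 69.000°) → follower=(0.750, -27.000, -102.000°)
step 6: Δleader=(17.000, 1.000, 8.000°), disengaged; cmd=(0,0,0) → follower holds at (0.750, -27.000, -102.000°)
step 7: Δleader=(15.000, 10.000, -37.000°), engaged; cmd=(1.750, 21.000, -73.000°) → follower=(2.500, -6.000, -175.000°)

15.250 0.000 -75.000
10.250 3.000 -96.000
10.250 3.000 -96.000
10.250 3.000 -96.000
8.500 -24.000 -171.000
0.750 -27.000 -102.000
0.750 -27.000 -102.000
2.500 -6.000 -175.000
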